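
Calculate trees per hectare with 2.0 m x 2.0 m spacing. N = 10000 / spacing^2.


N = 10000 / 2.0^2 = 10000 / 4 = 2500.00 ≈ 2500 trees/ha

2500 trees/ha


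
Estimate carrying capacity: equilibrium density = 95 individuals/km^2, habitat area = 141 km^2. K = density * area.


K = 95 * 141 = 13395 individuals

13395 individuals


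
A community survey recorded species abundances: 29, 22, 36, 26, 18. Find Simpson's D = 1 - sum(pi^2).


Total N = 29 + 22 + 36 + 26 + 18 = 131
Per-species terms:
  p = 29/131 = 0.221374; p^2 = 0.221374^2 = 0.049006
  p = 22/131 = 0.167939; p^2 = 0.167939^2 = 0.028204
  p = 36/131 = 0.274809; p^2 = 0.274809^2 = 0.075520
  p = 26/131 = 0.198473; p^2 = 0.198473^2 = 0.039392
  p = 18/131 = 0.137405; p^2 = 0.137405^2 = 0.018880
sum(p^2) = 0.049006 + 0.028204 + 0.075520 + 0.039392 + 0.018880 = 0.211002
D = 1 - 0.211002 = 0.788998 ≈ 0.7890

0.7890


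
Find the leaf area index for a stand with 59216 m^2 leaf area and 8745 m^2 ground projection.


LAI = 59216 / 8745 = 6.7714 ≈ 6.77

6.77


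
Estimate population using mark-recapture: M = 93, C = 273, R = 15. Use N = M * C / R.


N = M * C / R = 93 * 273 / 15 = 25389 / 15 = 1692.60 ≈ 1693

1693 individuals


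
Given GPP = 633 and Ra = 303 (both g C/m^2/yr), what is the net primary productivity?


NPP = GPP - Ra = 633 - 303 = 330 g C/m^2/yr

330 g C/m^2/yr


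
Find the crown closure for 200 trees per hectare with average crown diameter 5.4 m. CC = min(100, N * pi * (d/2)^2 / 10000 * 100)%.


(d/2)^2 = (5.4/2)^2 = 2.7^2 = 7.29
Crown area = 3.141593 * 7.29 = 22.9022 m^2
N * area / 10000 * 100 = 200 * 22.9022 / 10000 * 100 = 45.8044
CC = min(100, 45.8044) = 45.8044 ≈ 45.8%

45.8%


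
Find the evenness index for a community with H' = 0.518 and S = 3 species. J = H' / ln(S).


ln(3) = 1.09861
J = H' / ln(S) = 0.518 / 1.09861 = 0.471505 ≈ 0.4715

0.4715


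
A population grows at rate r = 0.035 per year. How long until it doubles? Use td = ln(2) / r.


td = ln(2) / 0.035 = 0.693147 / 0.035 = 19.8042 ≈ 19.8 years

19.8 years


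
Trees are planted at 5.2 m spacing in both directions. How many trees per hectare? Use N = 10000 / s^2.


N = 10000 / 5.2^2 = 10000 / 27.04 = 369.822 ≈ 370 trees/ha

370 trees/ha


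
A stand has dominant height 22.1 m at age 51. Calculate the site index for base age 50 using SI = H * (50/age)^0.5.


50/51 = 0.980392
(0.980392)^0.5 = 0.990147
SI = 22.1 * 0.990147 = 21.8822 ≈ 21.9 m

21.9 m


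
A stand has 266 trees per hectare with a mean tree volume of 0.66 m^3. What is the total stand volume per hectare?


V_stand = 266 * 0.66 = 175.56 ≈ 175.6 m^3/ha

175.6 m^3/ha


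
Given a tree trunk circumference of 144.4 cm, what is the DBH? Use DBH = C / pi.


DBH = C / pi = 144.4 / 3.141593 = 45.9639 ≈ 45.96 cm

45.96 cm


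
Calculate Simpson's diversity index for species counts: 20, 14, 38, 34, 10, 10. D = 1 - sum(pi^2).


Total N = 20 + 14 + 38 + 34 + 10 + 10 = 126
Per-species terms:
  p = 20/126 = 0.158730; p^2 = 0.158730^2 = 0.025195
  p = 14/126 = 0.111111; p^2 = 0.111111^2 = 0.012346
  p = 38/126 = 0.301587; p^2 = 0.301587^2 = 0.090955
  p = 34/126 = 0.269841; p^2 = 0.269841^2 = 0.072814
  p = 10/126 = 0.079365; p^2 = 0.079365^2 = 0.006299
  p = 10/126 = 0.079365; p^2 = 0.079365^2 = 0.006299
sum(p^2) = 0.025195 + 0.012346 + 0.090955 + 0.072814 + 0.006299 + 0.006299 = 0.213908
D = 1 - 0.213908 = 0.786092 ≈ 0.7861

0.7861


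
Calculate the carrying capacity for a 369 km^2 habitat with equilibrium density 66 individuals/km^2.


K = 66 * 369 = 24354 individuals

24354 individuals


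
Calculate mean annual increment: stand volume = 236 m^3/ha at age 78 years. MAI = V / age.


MAI = 236 / 78 = 3.0256 ≈ 3.03 m^3/ha/yr

3.03 m^3/ha/yr


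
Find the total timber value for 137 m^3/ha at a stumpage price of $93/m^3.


Value = 137 * 93 = $12741/ha

$12741/ha


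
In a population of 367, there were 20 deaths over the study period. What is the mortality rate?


Mortality rate = 20 / 367 = 0.054496 ≈ 0.0545

0.0545


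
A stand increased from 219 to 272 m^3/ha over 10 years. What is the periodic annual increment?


PAI = (V2 - V1) / period = (272 - 219) / 10 = 53 / 10 = 5.30 m^3/ha/yr

5.30 m^3/ha/yr


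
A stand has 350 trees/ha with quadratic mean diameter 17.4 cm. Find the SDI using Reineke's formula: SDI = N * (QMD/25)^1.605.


QMD/25 = 17.4/25 = 0.696
(0.696)^1.605 = exp(1.605 * ln(0.696)) = exp(1.605 * (-0.362406)) = exp(-0.581662) = 0.558969
SDI = 350 * 0.558969 = 195.639 ≈ 196

196


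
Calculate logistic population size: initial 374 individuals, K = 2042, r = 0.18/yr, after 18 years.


(K - N0)/N0 = (2042 - 374)/374 = 1668/374 = 4.45989
r*t = 0.18 * 18 = 3.24; exp(-3.24) = 0.0391639
4.45989 * 0.0391639 = 0.174667
1 + 0.174667 = 1.17467
N = 2042 / 1.17467 = 1738.36 ≈ 1738

1738


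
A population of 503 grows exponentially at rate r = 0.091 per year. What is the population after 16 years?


r*t = 0.091 * 16 = 1.456
exp(1.456) = 4.28877
N = 503 * 4.28877 = 2157.25 ≈ 2157

2157


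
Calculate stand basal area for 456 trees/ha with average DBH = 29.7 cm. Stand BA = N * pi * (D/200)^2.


(D/200)^2 = (29.7/200)^2 = 0.1485^2 = 0.02205225
Individual BA = 3.141593 * 0.02205225 = 0.0692792 m^2
Stand BA = 456 * 0.0692792 = 31.5913 ≈ 31.59 m^2/ha

31.59 m^2/ha


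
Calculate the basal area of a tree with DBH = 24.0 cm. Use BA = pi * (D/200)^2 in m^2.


D/200 = 24.0/200 = 0.12 m
(D/200)^2 = 0.12^2 = 0.0144
BA = 3.141593 * 0.0144 = 0.0452389 ≈ 0.0452 m^2

0.0452 m^2


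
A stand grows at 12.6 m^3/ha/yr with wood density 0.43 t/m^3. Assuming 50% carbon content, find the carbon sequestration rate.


C = 12.6 * 0.43 * 0.5 = 2.709 ≈ 2.71 t C/ha/yr

2.71 t C/ha/yr


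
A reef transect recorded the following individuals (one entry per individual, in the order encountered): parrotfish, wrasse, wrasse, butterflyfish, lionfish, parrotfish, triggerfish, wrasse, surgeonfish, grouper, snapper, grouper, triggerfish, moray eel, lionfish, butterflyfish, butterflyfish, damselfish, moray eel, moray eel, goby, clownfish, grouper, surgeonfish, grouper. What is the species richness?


Total individuals logged = 25
Distinct species (count of individuals): parrotfish (2), wrasse (3), butterflyfish (3), lionfish (2), triggerfish (2), surgeonfish (2), grouper (4), snapper (1), moray eel (3), damselfish (1), goby (1), clownfish (1)
Species richness = number of distinct species = 12

12


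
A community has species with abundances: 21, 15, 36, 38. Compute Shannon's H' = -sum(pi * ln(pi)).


Total N = 21 + 15 + 36 + 38 = 110
Per-species terms:
  p = 21/110 = 0.190909; ln(p) = -1.655958; p*ln(p) = 0.190909 * (-1.655958) = -0.316137
  p = 15/110 = 0.136364; ln(p) = -1.992427; p*ln(p) = 0.136364 * (-1.992427) = -0.271695
  p = 36/110 = 0.327273; ln(p) = -1.116961; p*ln(p) = 0.327273 * (-1.116961) = -0.365551
  p = 38/110 = 0.345455; ln(p) = -1.062893; p*ln(p) = 0.345455 * (-1.062893) = -0.367182
sum(p*ln(p)) = (-0.316137) + (-0.271695) + (-0.365551) + (-0.367182) = -1.320565
H' = -(-1.320565) = 1.320565 ≈ 1.3206

1.3206


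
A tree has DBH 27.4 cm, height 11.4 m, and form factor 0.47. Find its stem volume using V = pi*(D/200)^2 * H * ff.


(D/200)^2 = (27.4/200)^2 = 0.137^2 = 0.018769
BA = 3.141593 * 0.018769 = 0.0589646 m^2
V = 0.0589646 * 11.4 * 0.47 = 0.315932 ≈ 0.316 m^3

0.316 m^3


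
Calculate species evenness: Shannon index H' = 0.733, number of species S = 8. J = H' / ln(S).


ln(8) = 2.07944
J = H' / ln(S) = 0.733 / 2.07944 = 0.352499 ≈ 0.3525

0.3525


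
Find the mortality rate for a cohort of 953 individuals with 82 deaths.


Mortality rate = 82 / 953 = 0.086044 ≈ 0.0860

0.0860


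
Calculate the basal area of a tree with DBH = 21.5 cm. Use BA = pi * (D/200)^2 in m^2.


D/200 = 21.5/200 = 0.1075 m
(D/200)^2 = 0.1075^2 = 0.01155625
BA = 3.141593 * 0.01155625 = 0.0363050 ≈ 0.0363 m^2

0.0363 m^2


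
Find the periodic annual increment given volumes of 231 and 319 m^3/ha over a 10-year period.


PAI = (V2 - V1) / period = (319 - 231) / 10 = 88 / 10 = 8.80 m^3/ha/yr

8.80 m^3/ha/yr


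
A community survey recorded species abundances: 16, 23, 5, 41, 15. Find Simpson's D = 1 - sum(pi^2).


Total N = 16 + 23 + 5 + 41 + 15 = 100
Per-species terms:
  p = 16/100 = 0.160000; p^2 = 0.160000^2 = 0.025600
  p = 23/100 = 0.230000; p^2 = 0.230000^2 = 0.052900
  p = 5/100 = 0.050000; p^2 = 0.050000^2 = 0.002500
  p = 41/100 = 0.410000; p^2 = 0.410000^2 = 0.168100
  p = 15/100 = 0.150000; p^2 = 0.150000^2 = 0.022500
sum(p^2) = 0.025600 + 0.052900 + 0.002500 + 0.168100 + 0.022500 = 0.271600
D = 1 - 0.271600 = 0.728400 ≈ 0.7284

0.7284


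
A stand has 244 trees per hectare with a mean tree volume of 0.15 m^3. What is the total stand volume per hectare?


V_stand = 244 * 0.15 = 36.6 m^3/ha

36.6 m^3/ha


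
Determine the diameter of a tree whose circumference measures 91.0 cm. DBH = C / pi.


DBH = C / pi = 91.0 / 3.141593 = 28.9662 ≈ 28.97 cm

28.97 cm


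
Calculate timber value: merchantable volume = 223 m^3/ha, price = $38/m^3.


Value = 223 * 38 = $8474/ha

$8474/ha


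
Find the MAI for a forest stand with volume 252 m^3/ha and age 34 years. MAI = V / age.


MAI = 252 / 34 = 7.4118 ≈ 7.41 m^3/ha/yr

7.41 m^3/ha/yr


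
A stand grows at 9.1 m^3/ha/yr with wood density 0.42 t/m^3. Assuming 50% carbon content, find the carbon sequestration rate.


C = 9.1 * 0.42 * 0.5 = 1.911 ≈ 1.91 t C/ha/yr

1.91 t C/ha/yr


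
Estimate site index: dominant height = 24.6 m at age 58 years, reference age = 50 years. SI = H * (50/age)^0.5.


50/58 = 0.862069
(0.862069)^0.5 = 0.928477
SI = 24.6 * 0.928477 = 22.8405 ≈ 22.8 m

22.8 m


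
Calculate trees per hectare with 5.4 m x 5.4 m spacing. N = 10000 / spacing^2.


N = 10000 / 5.4^2 = 10000 / 29.16 = 342.936 ≈ 343 trees/ha

343 trees/ha


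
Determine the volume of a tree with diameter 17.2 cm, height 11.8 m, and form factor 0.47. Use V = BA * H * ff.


(D/200)^2 = (17.2/200)^2 = 0.086^2 = 0.007396
BA = 3.141593 * 0.007396 = 0.0232352 m^2
V = 0.0232352 * 11.8 * 0.47 = 0.128862 ≈ 0.129 m^3

0.129 m^3


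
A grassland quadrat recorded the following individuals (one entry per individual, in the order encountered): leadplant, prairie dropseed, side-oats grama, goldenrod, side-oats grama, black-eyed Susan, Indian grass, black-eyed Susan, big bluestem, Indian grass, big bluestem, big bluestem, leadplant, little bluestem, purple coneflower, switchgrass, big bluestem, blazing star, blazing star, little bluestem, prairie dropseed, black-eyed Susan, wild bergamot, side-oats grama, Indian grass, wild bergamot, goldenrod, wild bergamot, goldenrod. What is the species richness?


Total individuals logged = 29
Distinct species (count of individuals): leadplant (2), prairie dropseed (2), side-oats grama (3), goldenrod (3), black-eyed Susan (3), Indian grass (3), big bluestem (4), little bluestem (2), purple coneflower (1), switchgrass (1), blazing star (2), wild bergamot (3)
Species richness = number of distinct species = 12

12


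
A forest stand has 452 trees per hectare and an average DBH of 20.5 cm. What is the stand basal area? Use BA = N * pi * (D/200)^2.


(D/200)^2 = (20.5/200)^2 = 0.1025^2 = 0.01050625
Individual BA = 3.141593 * 0.01050625 = 0.0330064 m^2
Stand BA = 452 * 0.0330064 = 14.9189 ≈ 14.92 m^2/ha

14.92 m^2/ha


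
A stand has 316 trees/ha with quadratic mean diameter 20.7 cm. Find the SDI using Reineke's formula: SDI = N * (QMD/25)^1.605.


QMD/25 = 20.7/25 = 0.828
(0.828)^1.605 = exp(1.605 * ln(0.828)) = exp(1.605 * (-0.188742)) = exp(-0.302931) = 0.738650
SDI = 316 * 0.738650 = 233.413 ≈ 233

233


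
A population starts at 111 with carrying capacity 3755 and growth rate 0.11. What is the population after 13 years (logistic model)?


(K - N0)/N0 = (3755 - 111)/111 = 3644/111 = 32.8288
r*t = 0.11 * 13 = 1.43; exp(-1.43) = 0.239309
32.8288 * 0.239309 = 7.85623
1 + 7.85623 = 8.85623
N = 3755 / 8.85623 = 423.995 ≈ 424

424


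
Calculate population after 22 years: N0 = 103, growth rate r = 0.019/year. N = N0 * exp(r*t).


r*t = 0.019 * 22 = 0.418
exp(0.418) = 1.51892
N = 103 * 1.51892 = 156.449 ≈ 156

156


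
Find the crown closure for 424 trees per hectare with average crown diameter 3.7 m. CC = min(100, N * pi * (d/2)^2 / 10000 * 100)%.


(d/2)^2 = (3.7/2)^2 = 1.85^2 = 3.4225
Crown area = 3.141593 * 3.4225 = 10.7521 m^2
N * area / 10000 * 100 = 424 * 10.7521 / 10000 * 100 = 45.5889
CC = min(100, 45.5889) = 45.5889 ≈ 45.6%

45.6%


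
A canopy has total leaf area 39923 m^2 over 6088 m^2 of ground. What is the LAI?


LAI = 39923 / 6088 = 6.5577 ≈ 6.56

6.56


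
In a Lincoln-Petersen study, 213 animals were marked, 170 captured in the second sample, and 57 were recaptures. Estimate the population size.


N = M * C / R = 213 * 170 / 57 = 36210 / 57 = 635.26 ≈ 635

635 individuals


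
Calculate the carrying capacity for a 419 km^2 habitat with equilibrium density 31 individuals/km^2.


K = 31 * 419 = 12989 individuals

12989 individuals


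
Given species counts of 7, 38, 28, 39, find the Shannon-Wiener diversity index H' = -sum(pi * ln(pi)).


Total N = 7 + 38 + 28 + 39 = 112
Per-species terms:
  p = 7/112 = 0.062500; ln(p) = -2.772589; p*ln(p) = 0.062500 * (-2.772589) = -0.173287
  p = 38/112 = 0.339286; ln(p) = -1.080912; p*ln(p) = 0.339286 * (-1.080912) = -0.366738
  p = 28/112 = 0.250000; ln(p) = -1.386294; p*ln(p) = 0.250000 * (-1.386294) = -0.346574
  p = 39/112 = 0.348214; ln(p) = -1.054938; p*ln(p) = 0.348214 * (-1.054938) = -0.367344
sum(p*ln(p)) = (-0.173287) + (-0.366738) + (-0.346574) + (-0.367344) = -1.253943
H' = -(-1.253943) = 1.253943 ≈ 1.2539

1.2539


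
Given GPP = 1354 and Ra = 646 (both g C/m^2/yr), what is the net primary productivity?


NPP = GPP - Ra = 1354 - 646 = 708 g C/m^2/yr

708 g C/m^2/yr


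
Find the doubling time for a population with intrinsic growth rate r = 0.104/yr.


td = ln(2) / 0.104 = 0.693147 / 0.104 = 6.66488 ≈ 6.7 years

6.7 years


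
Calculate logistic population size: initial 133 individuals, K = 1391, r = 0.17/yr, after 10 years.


(K - N0)/N0 = (1391 - 133)/133 = 1258/133 = 9.45865
r*t = 0.17 * 10 = 1.7; exp(-1.7) = 0.182684
9.45865 * 0.182684 = 1.72794
1 + 1.72794 = 2.72794
N = 1391 / 2.72794 = 509.909 ≈ 510

510


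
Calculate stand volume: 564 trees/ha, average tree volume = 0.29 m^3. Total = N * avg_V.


V_stand = 564 * 0.29 = 163.56 ≈ 163.6 m^3/ha

163.6 m^3/ha


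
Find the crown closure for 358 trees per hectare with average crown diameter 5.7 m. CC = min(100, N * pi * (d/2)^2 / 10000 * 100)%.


(d/2)^2 = (5.7/2)^2 = 2.85^2 = 8.1225
Crown area = 3.141593 * 8.1225 = 25.5176 m^2
N * area / 10000 * 100 = 358 * 25.5176 / 10000 * 100 = 91.3530
CC = min(100, 91.3530) = 91.3530 ≈ 91.4%

91.4%


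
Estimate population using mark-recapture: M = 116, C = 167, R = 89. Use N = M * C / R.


N = M * C / R = 116 * 167 / 89 = 19372 / 89 = 217.66 ≈ 218

218 individuals


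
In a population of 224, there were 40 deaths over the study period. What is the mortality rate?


Mortality rate = 40 / 224 = 0.178571 ≈ 0.1786

0.1786


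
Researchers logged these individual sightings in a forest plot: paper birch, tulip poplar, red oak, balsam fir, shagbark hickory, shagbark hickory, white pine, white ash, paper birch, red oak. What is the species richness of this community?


Total individuals logged = 10
Distinct species (count of individuals): paper birch (2), tulip poplar (1), red oak (2), balsam fir (1), shagbark hickory (2), white pine (1), white ash (1)
Species richness = number of distinct species = 7

7


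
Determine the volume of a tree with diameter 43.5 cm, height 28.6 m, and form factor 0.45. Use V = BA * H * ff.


(D/200)^2 = (43.5/200)^2 = 0.2175^2 = 0.04730625
BA = 3.141593 * 0.04730625 = 0.148617 m^2
V = 0.148617 * 28.6 * 0.45 = 1.91270 ≈ 1.913 m^3

1.913 m^3


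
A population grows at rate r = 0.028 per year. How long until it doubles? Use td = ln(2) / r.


td = ln(2) / 0.028 = 0.693147 / 0.028 = 24.7553 ≈ 24.8 years

24.8 years


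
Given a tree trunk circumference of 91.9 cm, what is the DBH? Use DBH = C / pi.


DBH = C / pi = 91.9 / 3.141593 = 29.2527 ≈ 29.25 cm

29.25 cm


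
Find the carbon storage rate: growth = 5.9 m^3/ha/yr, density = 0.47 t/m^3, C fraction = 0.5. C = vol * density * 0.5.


C = 5.9 * 0.47 * 0.5 = 1.3865 ≈ 1.39 t C/ha/yr

1.39 t C/ha/yr


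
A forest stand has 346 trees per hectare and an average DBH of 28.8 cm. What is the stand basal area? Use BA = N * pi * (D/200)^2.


(D/200)^2 = (28.8/200)^2 = 0.144^2 = 0.020736
Individual BA = 3.141593 * 0.020736 = 0.0651441 m^2
Stand BA = 346 * 0.0651441 = 22.5399 ≈ 22.54 m^2/ha

22.54 m^2/ha


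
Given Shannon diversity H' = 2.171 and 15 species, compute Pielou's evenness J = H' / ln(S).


ln(15) = 2.70805
J = H' / ln(S) = 2.171 / 2.70805 = 0.801684 ≈ 0.8017

0.8017


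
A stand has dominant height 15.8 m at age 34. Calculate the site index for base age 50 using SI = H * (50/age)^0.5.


50/34 = 1.47059
(1.47059)^0.5 = 1.21268
SI = 15.8 * 1.21268 = 19.1603 ≈ 19.2 m

19.2 m


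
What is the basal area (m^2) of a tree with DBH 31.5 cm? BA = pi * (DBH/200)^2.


D/200 = 31.5/200 = 0.1575 m
(D/200)^2 = 0.1575^2 = 0.02480625
BA = 3.141593 * 0.02480625 = 0.0779311 ≈ 0.0779 m^2

0.0779 m^2


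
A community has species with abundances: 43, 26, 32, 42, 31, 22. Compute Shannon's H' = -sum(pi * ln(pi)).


Total N = 43 + 26 + 32 + 42 + 31 + 22 = 196
Per-species terms:
  p = 43/196 = 0.219388; ln(p) = -1.516913; p*ln(p) = 0.219388 * (-1.516913) = -0.332793
  p = 26/196 = 0.132653; ln(p) = -2.020019; p*ln(p) = 0.132653 * (-2.020019) = -0.267962
  p = 32/196 = 0.163265; ln(p) = -1.812381; p*ln(p) = 0.163265 * (-1.812381) = -0.295898
  p = 42/196 = 0.214286; ln(p) = -1.540444; p*ln(p) = 0.214286 * (-1.540444) = -0.330096
  p = 31/196 = 0.158163; ln(p) = -1.844129; p*ln(p) = 0.158163 * (-1.844129) = -0.291673
  p = 22/196 = 0.112245; ln(p) = -2.187071; p*ln(p) = 0.112245 * (-2.187071) = -0.245488
sum(p*ln(p)) = (-0.332793) + (-0.267962) + (-0.295898) + (-0.330096) + (-0.291673) + (-0.245488) = -1.763910
H' = -(-1.763910) = 1.763910 ≈ 1.7639

1.7639


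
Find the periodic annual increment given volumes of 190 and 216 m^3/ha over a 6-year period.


PAI = (V2 - V1) / period = (216 - 190) / 6 = 26 / 6 = 4.3333 ≈ 4.33 m^3/ha/yr

4.33 m^3/ha/yr


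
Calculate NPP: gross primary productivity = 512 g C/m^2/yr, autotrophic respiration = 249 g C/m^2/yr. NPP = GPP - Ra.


NPP = GPP - Ra = 512 - 249 = 263 g C/m^2/yr

263 g C/m^2/yr


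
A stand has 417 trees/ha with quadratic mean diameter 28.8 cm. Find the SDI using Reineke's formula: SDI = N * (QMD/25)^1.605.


QMD/25 = 28.8/25 = 1.152
(1.152)^1.605 = exp(1.605 * ln(1.152)) = exp(1.605 * 0.141500) = exp(0.227108) = 1.25497
SDI = 417 * 1.25497 = 523.322 ≈ 523

523


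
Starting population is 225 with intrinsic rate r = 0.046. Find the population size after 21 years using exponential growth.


r*t = 0.046 * 21 = 0.966
exp(0.966) = 2.62741
N = 225 * 2.62741 = 591.167 ≈ 591

591


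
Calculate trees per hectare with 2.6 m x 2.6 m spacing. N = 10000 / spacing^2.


N = 10000 / 2.6^2 = 10000 / 6.76 = 1479.29 ≈ 1479 trees/ha

1479 trees/ha


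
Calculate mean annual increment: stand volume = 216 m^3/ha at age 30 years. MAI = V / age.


MAI = 216 / 30 = 7.20 m^3/ha/yr

7.20 m^3/ha/yr


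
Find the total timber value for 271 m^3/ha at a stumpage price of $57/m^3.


Value = 271 * 57 = $15447/ha

$15447/ha


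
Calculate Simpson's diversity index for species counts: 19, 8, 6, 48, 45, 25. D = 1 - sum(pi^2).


Total N = 19 + 8 + 6 + 48 + 45 + 25 = 151
Per-species terms:
  p = 19/151 = 0.125828; p^2 = 0.125828^2 = 0.015833
  p = 8/151 = 0.052980; p^2 = 0.052980^2 = 0.002807
  p = 6/151 = 0.039735; p^2 = 0.039735^2 = 0.001579
  p = 48/151 = 0.317881; p^2 = 0.317881^2 = 0.101048
  p = 45/151 = 0.298013; p^2 = 0.298013^2 = 0.088812
  p = 25/151 = 0.165563; p^2 = 0.165563^2 = 0.027411
sum(p^2) = 0.015833 + 0.002807 + 0.001579 + 0.101048 + 0.088812 + 0.027411 = 0.237490
D = 1 - 0.237490 = 0.762510 ≈ 0.7625

0.7625


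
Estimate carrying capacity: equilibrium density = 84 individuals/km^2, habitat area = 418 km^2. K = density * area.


K = 84 * 418 = 35112 individuals

35112 individuals


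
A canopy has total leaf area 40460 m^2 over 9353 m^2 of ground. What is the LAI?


LAI = 40460 / 9353 = 4.3259 ≈ 4.33

4.33


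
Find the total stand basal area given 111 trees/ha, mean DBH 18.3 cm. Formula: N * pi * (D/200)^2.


(D/200)^2 = (18.3/200)^2 = 0.0915^2 = 0.00837225
Individual BA = 3.141593 * 0.00837225 = 0.0263022 m^2
Stand BA = 111 * 0.0263022 = 2.91954 ≈ 2.92 m^2/ha

2.92 m^2/ha


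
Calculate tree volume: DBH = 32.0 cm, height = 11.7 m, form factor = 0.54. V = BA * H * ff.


(D/200)^2 = (32.0/200)^2 = 0.16^2 = 0.0256
BA = 3.141593 * 0.0256 = 0.0804248 m^2
V = 0.0804248 * 11.7 * 0.54 = 0.508124 ≈ 0.508 m^3

0.508 m^3


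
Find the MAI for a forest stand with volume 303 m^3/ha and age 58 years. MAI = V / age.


MAI = 303 / 58 = 5.2241 ≈ 5.22 m^3/ha/yr

5.22 m^3/ha/yr


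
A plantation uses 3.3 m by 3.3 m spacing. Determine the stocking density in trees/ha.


N = 10000 / 3.3^2 = 10000 / 10.89 = 918.274 ≈ 918 trees/ha

918 trees/ha


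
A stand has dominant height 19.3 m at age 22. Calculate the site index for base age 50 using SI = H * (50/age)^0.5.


50/22 = 2.27273
(2.27273)^0.5 = 1.50756
SI = 19.3 * 1.50756 = 29.0959 ≈ 29.1 m

29.1 m


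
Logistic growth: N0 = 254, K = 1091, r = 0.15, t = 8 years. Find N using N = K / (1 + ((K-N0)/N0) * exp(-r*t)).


(K - N0)/N0 = (1091 - 254)/254 = 837/254 = 3.29528
r*t = 0.15 * 8 = 1.2; exp(-1.2) = 0.301194
3.29528 * 0.301194 = 0.992519
1 + 0.992519 = 1.99252
N = 1091 / 1.99252 = 547.548 ≈ 548

548


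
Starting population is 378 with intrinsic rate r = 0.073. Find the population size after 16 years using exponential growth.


r*t = 0.073 * 16 = 1.168
exp(1.168) = 3.21556
N = 378 * 3.21556 = 1215.48 ≈ 1215

1215


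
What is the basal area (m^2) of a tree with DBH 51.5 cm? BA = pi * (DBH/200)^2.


D/200 = 51.5/200 = 0.2575 m
(D/200)^2 = 0.2575^2 = 0.06630625
BA = 3.141593 * 0.06630625 = 0.208307 ≈ 0.2083 m^2

0.2083 m^2


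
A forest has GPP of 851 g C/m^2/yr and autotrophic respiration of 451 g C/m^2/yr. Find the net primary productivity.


NPP = GPP - Ra = 851 - 451 = 400 g C/m^2/yr

400 g C/m^2/yr


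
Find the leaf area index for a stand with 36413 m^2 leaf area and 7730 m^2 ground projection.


LAI = 36413 / 7730 = 4.7106 ≈ 4.71

4.71


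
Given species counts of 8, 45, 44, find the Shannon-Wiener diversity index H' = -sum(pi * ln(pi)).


Total N = 8 + 45 + 44 = 97
Per-species terms:
  p = 8/97 = 0.082474; ln(p) = -2.495272; p*ln(p) = 0.082474 * (-2.495272) = -0.205795
  p = 45/97 = 0.463918; ln(p) = -0.768047; p*ln(p) = 0.463918 * (-0.768047) = -0.356311
  p = 44/97 = 0.453608; ln(p) = -0.790522; p*ln(p) = 0.453608 * (-0.790522) = -0.358587
sum(p*ln(p)) = (-0.205795) + (-0.356311) + (-0.358587) = -0.920693
H' = -(-0.920693) = 0.920693 ≈ 0.9207

0.9207


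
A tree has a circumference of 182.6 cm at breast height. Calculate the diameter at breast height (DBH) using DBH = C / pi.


DBH = C / pi = 182.6 / 3.141593 = 58.1234 ≈ 58.12 cm

58.12 cm


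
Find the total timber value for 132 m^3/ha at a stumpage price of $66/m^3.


Value = 132 * 66 = $8712/ha

$8712/ha


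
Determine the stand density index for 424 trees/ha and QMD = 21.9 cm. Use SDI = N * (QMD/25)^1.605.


QMD/25 = 21.9/25 = 0.876
(0.876)^1.605 = exp(1.605 * ln(0.876)) = exp(1.605 * (-0.132389)) = exp(-0.212484) = 0.808573
SDI = 424 * 0.808573 = 342.835 ≈ 343

343


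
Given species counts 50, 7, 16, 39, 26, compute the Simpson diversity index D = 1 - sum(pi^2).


Total N = 50 + 7 + 16 + 39 + 26 = 138
Per-species terms:
  p = 50/138 = 0.362319; p^2 = 0.362319^2 = 0.131275
  p = 7/138 = 0.050725; p^2 = 0.050725^2 = 0.002573
  p = 16/138 = 0.115942; p^2 = 0.115942^2 = 0.013443
  p = 39/138 = 0.282609; p^2 = 0.282609^2 = 0.079868
  p = 26/138 = 0.188406; p^2 = 0.188406^2 = 0.035497
sum(p^2) = 0.131275 + 0.002573 + 0.013443 + 0.079868 + 0.035497 = 0.262656
D = 1 - 0.262656 = 0.737344 ≈ 0.7373

0.7373


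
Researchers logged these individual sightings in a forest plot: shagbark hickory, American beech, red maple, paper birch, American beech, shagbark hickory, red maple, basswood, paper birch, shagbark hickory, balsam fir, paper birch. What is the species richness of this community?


Total individuals logged = 12
Distinct species (count of individuals): shagbark hickory (3), American beech (2), red maple (2), paper birch (3), basswood (1), balsam fir (1)
Species richness = number of distinct species = 6

6


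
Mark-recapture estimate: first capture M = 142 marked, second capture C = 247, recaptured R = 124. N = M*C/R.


N = M * C / R = 142 * 247 / 124 = 35074 / 124 = 282.85 ≈ 283

283 individuals


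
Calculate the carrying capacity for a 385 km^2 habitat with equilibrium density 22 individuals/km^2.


K = 22 * 385 = 8470 individuals

8470 individuals


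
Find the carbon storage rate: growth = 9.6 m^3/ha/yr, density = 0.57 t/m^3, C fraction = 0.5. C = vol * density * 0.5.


C = 9.6 * 0.57 * 0.5 = 2.736 ≈ 2.74 t C/ha/yr

2.74 t C/ha/yr


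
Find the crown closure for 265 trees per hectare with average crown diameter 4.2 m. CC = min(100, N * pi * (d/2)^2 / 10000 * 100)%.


(d/2)^2 = (4.2/2)^2 = 2.1^2 = 4.41
Crown area = 3.141593 * 4.41 = 13.8544 m^2
N * area / 10000 * 100 = 265 * 13.8544 / 10000 * 100 = 36.7142
CC = min(100, 36.7142) = 36.7142 ≈ 36.7%

36.7%


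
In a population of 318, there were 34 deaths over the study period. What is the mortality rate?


Mortality rate = 34 / 318 = 0.106918 ≈ 0.1069

0.1069


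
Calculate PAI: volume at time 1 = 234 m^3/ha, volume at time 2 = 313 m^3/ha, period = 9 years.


PAI = (V2 - V1) / period = (313 - 234) / 9 = 79 / 9 = 8.7778 ≈ 8.78 m^3/ha/yr

8.78 m^3/ha/yr


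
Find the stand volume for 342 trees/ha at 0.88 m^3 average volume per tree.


V_stand = 342 * 0.88 = 300.96 ≈ 301.0 m^3/ha

301.0 m^3/ha


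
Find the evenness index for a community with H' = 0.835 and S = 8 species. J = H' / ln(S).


ln(8) = 2.07944
J = H' / ln(S) = 0.835 / 2.07944 = 0.401550 ≈ 0.4016

0.4016


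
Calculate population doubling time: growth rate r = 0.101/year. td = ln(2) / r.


td = ln(2) / 0.101 = 0.693147 / 0.101 = 6.86284 ≈ 6.9 years

6.9 years


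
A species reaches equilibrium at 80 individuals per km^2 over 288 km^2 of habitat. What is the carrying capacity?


K = 80 * 288 = 23040 individuals

23040 individuals


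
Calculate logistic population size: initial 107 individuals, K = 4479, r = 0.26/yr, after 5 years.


(K - N0)/N0 = (4479 - 107)/107 = 4372/107 = 40.8598
r*t = 0.26 * 5 = 1.3; exp(-1.3) = 0.272532
40.8598 * 0.272532 = 11.1356
1 + 11.1356 = 12.1356
N = 4479 / 12.1356 = 369.079 ≈ 369

369


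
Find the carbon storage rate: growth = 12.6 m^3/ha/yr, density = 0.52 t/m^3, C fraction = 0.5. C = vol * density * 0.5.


C = 12.6 * 0.52 * 0.5 = 3.276 ≈ 3.28 t C/ha/yr

3.28 t C/ha/yr


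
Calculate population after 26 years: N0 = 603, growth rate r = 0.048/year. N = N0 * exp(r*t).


r*t = 0.048 * 26 = 1.248
exp(1.248) = 3.48337
N = 603 * 3.48337 = 2100.47 ≈ 2100

2100


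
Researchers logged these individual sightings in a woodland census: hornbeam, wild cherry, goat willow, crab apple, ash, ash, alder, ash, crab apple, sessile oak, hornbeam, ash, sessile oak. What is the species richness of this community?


Total individuals logged = 13
Distinct species (count of individuals): hornbeam (2), wild cherry (1), goat willow (1), crab apple (2), ash (4), alder (1), sessile oak (2)
Species richness = number of distinct species = 7

7


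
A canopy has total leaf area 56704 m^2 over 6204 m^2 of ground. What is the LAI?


LAI = 56704 / 6204 = 9.1399 ≈ 9.14

9.14


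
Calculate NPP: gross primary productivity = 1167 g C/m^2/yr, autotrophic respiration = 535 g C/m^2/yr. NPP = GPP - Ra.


NPP = GPP - Ra = 1167 - 535 = 632 g C/m^2/yr

632 g C/m^2/yr


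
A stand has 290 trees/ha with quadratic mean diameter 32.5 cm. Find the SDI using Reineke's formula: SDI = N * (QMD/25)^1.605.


QMD/25 = 32.5/25 = 1.3
(1.3)^1.605 = exp(1.605 * ln(1.3)) = exp(1.605 * 0.262364) = exp(0.421094) = 1.52363
SDI = 290 * 1.52363 = 441.853 ≈ 442

442


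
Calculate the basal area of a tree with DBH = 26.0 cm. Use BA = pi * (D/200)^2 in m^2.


D/200 = 26.0/200 = 0.13 m
(D/200)^2 = 0.13^2 = 0.0169
BA = 3.141593 * 0.0169 = 0.0530929 ≈ 0.0531 m^2

0.0531 m^2


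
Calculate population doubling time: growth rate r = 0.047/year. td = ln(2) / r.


td = ln(2) / 0.047 = 0.693147 / 0.047 = 14.7478 ≈ 14.7 years

14.7 years


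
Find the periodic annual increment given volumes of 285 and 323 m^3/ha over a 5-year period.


PAI = (V2 - V1) / period = (323 - 285) / 5 = 38 / 5 = 7.60 m^3/ha/yr

7.60 m^3/ha/yr


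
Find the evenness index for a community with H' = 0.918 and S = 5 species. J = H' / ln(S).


ln(5) = 1.60944
J = H' / ln(S) = 0.918 / 1.60944 = 0.570385 ≈ 0.5704

0.5704


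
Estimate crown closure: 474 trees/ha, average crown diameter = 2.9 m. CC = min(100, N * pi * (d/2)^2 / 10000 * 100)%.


(d/2)^2 = (2.9/2)^2 = 1.45^2 = 2.1025
Crown area = 3.141593 * 2.1025 = 6.60520 m^2
N * area / 10000 * 100 = 474 * 6.60520 / 10000 * 100 = 31.3086
CC = min(100, 31.3086) = 31.3086 ≈ 31.3%

31.3%


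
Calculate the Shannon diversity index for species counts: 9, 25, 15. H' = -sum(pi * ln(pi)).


Total N = 9 + 25 + 15 = 49
Per-species terms:
  p = 9/49 = 0.183673; ln(p) = -1.694598; p*ln(p) = 0.183673 * (-1.694598) = -0.311252
  p = 25/49 = 0.510204; ln(p) = -0.672945; p*ln(p) = 0.510204 * (-0.672945) = -0.343339
  p = 15/49 = 0.306122; ln(p) = -1.183772; p*ln(p) = 0.306122 * (-1.183772) = -0.362379
sum(p*ln(p)) = (-0.311252) + (-0.343339) + (-0.362379) = -1.016970
H' = -(-1.016970) = 1.016970 ≈ 1.0170

1.0170


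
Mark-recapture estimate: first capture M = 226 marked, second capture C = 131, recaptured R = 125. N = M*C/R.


N = M * C / R = 226 * 131 / 125 = 29606 / 125 = 236.85 ≈ 237

237 individuals


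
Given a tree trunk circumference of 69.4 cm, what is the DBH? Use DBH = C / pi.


DBH = C / pi = 69.4 / 3.141593 = 22.0907 ≈ 22.09 cm

22.09 cm


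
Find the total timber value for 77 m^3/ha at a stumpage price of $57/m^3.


Value = 77 * 57 = $4389/ha

$4389/ha


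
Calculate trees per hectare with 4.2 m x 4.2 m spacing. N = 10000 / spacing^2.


N = 10000 / 4.2^2 = 10000 / 17.64 = 566.893 ≈ 567 trees/ha

567 trees/ha


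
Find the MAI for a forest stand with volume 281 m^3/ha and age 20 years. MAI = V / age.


MAI = 281 / 20 = 14.05 m^3/ha/yr

14.05 m^3/ha/yr


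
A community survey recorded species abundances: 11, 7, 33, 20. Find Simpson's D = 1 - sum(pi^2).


Total N = 11 + 7 + 33 + 20 = 71
Per-species terms:
  p = 11/71 = 0.154930; p^2 = 0.154930^2 = 0.024003
  p = 7/71 = 0.098592; p^2 = 0.098592^2 = 0.009720
  p = 33/71 = 0.464789; p^2 = 0.464789^2 = 0.216029
  p = 20/71 = 0.281690; p^2 = 0.281690^2 = 0.079349
sum(p^2) = 0.024003 + 0.009720 + 0.216029 + 0.079349 = 0.329101
D = 1 - 0.329101 = 0.670899 ≈ 0.6709

0.6709


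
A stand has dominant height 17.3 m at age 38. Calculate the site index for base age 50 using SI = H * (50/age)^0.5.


50/38 = 1.31579
(1.31579)^0.5 = 1.14708
SI = 17.3 * 1.14708 = 19.8445 ≈ 19.8 m

19.8 m


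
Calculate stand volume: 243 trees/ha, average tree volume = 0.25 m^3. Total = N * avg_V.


V_stand = 243 * 0.25 = 60.75 ≈ 60.8 m^3/ha

60.8 m^3/ha


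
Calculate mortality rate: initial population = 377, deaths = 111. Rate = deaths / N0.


Mortality rate = 111 / 377 = 0.294430 ≈ 0.2944

0.2944


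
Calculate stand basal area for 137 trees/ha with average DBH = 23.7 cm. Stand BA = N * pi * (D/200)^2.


(D/200)^2 = (23.7/200)^2 = 0.1185^2 = 0.01404225
Individual BA = 3.141593 * 0.01404225 = 0.0441150 m^2
Stand BA = 137 * 0.0441150 = 6.04376 ≈ 6.04 m^2/ha

6.04 m^2/ha


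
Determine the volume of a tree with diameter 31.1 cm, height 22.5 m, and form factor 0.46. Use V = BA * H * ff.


(D/200)^2 = (31.1/200)^2 = 0.1555^2 = 0.02418025
BA = 3.141593 * 0.02418025 = 0.0759645 m^2
V = 0.0759645 * 22.5 * 0.46 = 0.786233 ≈ 0.786 m^3

0.786 m^3


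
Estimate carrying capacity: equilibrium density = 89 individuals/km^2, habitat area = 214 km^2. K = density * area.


K = 89 * 214 = 19046 individuals

19046 individuals


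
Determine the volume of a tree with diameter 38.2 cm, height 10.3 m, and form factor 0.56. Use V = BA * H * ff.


(D/200)^2 = (38.2/200)^2 = 0.191^2 = 0.036481
BA = 3.141593 * 0.036481 = 0.114608 m^2
V = 0.114608 * 10.3 * 0.56 = 0.661059 ≈ 0.661 m^3

0.661 m^3


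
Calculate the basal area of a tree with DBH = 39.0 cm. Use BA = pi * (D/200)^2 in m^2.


D/200 = 39.0/200 = 0.195 m
(D/200)^2 = 0.195^2 = 0.038025
BA = 3.141593 * 0.038025 = 0.119459 ≈ 0.1195 m^2

0.1195 m^2


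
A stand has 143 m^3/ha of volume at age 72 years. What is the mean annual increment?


MAI = 143 / 72 = 1.9861 ≈ 1.99 m^3/ha/yr

1.99 m^3/ha/yr


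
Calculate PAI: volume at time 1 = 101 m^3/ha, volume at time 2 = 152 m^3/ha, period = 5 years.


PAI = (V2 - V1) / period = (152 - 101) / 5 = 51 / 5 = 10.20 m^3/ha/yr

10.20 m^3/ha/yr


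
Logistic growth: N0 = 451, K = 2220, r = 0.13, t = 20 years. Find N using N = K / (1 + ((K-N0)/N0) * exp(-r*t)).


(K - N0)/N0 = (2220 - 451)/451 = 1769/451 = 3.92239
r*t = 0.13 * 20 = 2.6; exp(-2.6) = 0.0742736
3.92239 * 0.0742736 = 0.291330
1 + 0.291330 = 1.29133
N = 2220 / 1.29133 = 1719.16 ≈ 1719

1719


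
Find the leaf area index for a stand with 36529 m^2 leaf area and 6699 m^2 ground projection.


LAI = 36529 / 6699 = 5.4529 ≈ 5.45

5.45


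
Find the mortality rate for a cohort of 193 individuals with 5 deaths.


Mortality rate = 5 / 193 = 0.025907 ≈ 0.0259

0.0259


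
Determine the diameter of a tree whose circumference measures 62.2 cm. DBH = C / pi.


DBH = C / pi = 62.2 / 3.141593 = 19.7989 ≈ 19.80 cm

19.80 cm


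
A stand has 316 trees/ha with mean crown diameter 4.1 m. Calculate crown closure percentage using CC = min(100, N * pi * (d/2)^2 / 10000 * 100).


(d/2)^2 = (4.1/2)^2 = 2.05^2 = 4.2025
Crown area = 3.141593 * 4.2025 = 13.2025 m^2
N * area / 10000 * 100 = 316 * 13.2025 / 10000 * 100 = 41.7199
CC = min(100, 41.7199) = 41.7199 ≈ 41.7%

41.7%


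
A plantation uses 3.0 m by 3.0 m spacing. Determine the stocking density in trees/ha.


N = 10000 / 3.0^2 = 10000 / 9 = 1111.11 ≈ 1111 trees/ha

1111 trees/ha


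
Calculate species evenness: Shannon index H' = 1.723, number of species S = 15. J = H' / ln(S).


ln(15) = 2.70805
J = H' / ln(S) = 1.723 / 2.70805 = 0.636251 ≈ 0.6363

0.6363


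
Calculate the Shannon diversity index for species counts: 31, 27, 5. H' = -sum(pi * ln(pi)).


Total N = 31 + 27 + 5 = 63
Per-species terms:
  p = 31/63 = 0.492063; ln(p) = -0.709149; p*ln(p) = 0.492063 * (-0.709149) = -0.348946
  p = 27/63 = 0.428571; ln(p) = -0.847299; p*ln(p) = 0.428571 * (-0.847299) = -0.363128
  p = 5/63 = 0.079365; ln(p) = -2.533698; p*ln(p) = 0.079365 * (-2.533698) = -0.201087
sum(p*ln(p)) = (-0.348946) + (-0.363128) + (-0.201087) = -0.913161
H' = -(-0.913161) = 0.913161 ≈ 0.9132

0.9132


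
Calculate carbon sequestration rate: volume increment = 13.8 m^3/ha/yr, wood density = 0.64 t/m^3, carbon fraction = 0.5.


C = 13.8 * 0.64 * 0.5 = 4.416 ≈ 4.42 t C/ha/yr

4.42 t C/ha/yr


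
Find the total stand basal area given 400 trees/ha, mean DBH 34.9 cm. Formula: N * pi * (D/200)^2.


(D/200)^2 = (34.9/200)^2 = 0.1745^2 = 0.03045025
Individual BA = 3.141593 * 0.03045025 = 0.0956623 m^2
Stand BA = 400 * 0.0956623 = 38.2649 ≈ 38.26 m^2/ha

38.26 m^2/ha


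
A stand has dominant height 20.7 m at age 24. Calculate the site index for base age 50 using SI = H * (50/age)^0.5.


50/24 = 2.08333
(2.08333)^0.5 = 1.44337
SI = 20.7 * 1.44337 = 29.8778 ≈ 29.9 m

29.9 m


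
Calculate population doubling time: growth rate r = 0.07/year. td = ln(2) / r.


td = ln(2) / 0.07 = 0.693147 / 0.07 = 9.90210 ≈ 9.9 years

9.9 years


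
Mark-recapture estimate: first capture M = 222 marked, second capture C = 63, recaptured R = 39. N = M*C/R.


N = M * C / R = 222 * 63 / 39 = 13986 / 39 = 358.62 ≈ 359

359 individuals


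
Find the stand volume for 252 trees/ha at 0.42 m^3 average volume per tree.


V_stand = 252 * 0.42 = 105.84 ≈ 105.8 m^3/ha

105.8 m^3/ha


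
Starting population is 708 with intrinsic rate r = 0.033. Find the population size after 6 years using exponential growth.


r*t = 0.033 * 6 = 0.198
exp(0.198) = 1.21896
N = 708 * 1.21896 = 863.024 ≈ 863

863


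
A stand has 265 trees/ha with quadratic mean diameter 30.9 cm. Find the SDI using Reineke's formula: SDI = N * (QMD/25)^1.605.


QMD/25 = 30.9/25 = 1.236
(1.236)^1.605 = exp(1.605 * ln(1.236)) = exp(1.605 * 0.211880) = exp(0.340067) = 1.40504
SDI = 265 * 1.40504 = 372.336 ≈ 372

372


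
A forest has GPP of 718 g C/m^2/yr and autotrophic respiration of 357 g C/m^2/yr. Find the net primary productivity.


NPP = GPP - Ra = 718 - 357 = 361 g C/m^2/yr

361 g C/m^2/yr


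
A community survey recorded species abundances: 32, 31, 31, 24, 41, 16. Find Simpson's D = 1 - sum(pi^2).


Total N = 32 + 31 + 31 + 24 + 41 + 16 = 175
Per-species terms:
  p = 32/175 = 0.182857; p^2 = 0.182857^2 = 0.033437
  p = 31/175 = 0.177143; p^2 = 0.177143^2 = 0.031380
  p = 31/175 = 0.177143; p^2 = 0.177143^2 = 0.031380
  p = 24/175 = 0.137143; p^2 = 0.137143^2 = 0.018808
  p = 41/175 = 0.234286; p^2 = 0.234286^2 = 0.054890
  p = 16/175 = 0.091429; p^2 = 0.091429^2 = 0.008359
sum(p^2) = 0.033437 + 0.031380 + 0.031380 + 0.018808 + 0.054890 + 0.008359 = 0.178254
D = 1 - 0.178254 = 0.821746 ≈ 0.8217

0.8217


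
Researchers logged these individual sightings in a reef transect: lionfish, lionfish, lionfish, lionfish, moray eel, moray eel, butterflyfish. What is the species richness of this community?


Total individuals logged = 7
Distinct species (count of individuals): lionfish (4), moray eel (2), butterflyfish (1)
Species richness = number of distinct species = 3

3


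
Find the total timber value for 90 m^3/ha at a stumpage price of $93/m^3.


Value = 90 * 93 = $8370/ha

$8370/ha


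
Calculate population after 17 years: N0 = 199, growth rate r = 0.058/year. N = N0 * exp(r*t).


r*t = 0.058 * 17 = 0.986
exp(0.986) = 2.68049
N = 199 * 2.68049 = 533.418 ≈ 533

533


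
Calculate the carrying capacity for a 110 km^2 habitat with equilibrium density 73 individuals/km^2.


K = 73 * 110 = 8030 individuals

8030 individuals


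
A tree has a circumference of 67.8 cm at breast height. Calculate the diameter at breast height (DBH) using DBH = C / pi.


DBH = C / pi = 67.8 / 3.141593 = 21.5814 ≈ 21.58 cm

21.58 cm


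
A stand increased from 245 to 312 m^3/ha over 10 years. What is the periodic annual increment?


PAI = (V2 - V1) / period = (312 - 245) / 10 = 67 / 10 = 6.70 m^3/ha/yr

6.70 m^3/ha/yr


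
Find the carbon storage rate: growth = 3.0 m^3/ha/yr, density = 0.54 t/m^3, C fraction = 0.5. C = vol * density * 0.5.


C = 3.0 * 0.54 * 0.5 = 0.81 t C/ha/yr

0.81 t C/ha/yr
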